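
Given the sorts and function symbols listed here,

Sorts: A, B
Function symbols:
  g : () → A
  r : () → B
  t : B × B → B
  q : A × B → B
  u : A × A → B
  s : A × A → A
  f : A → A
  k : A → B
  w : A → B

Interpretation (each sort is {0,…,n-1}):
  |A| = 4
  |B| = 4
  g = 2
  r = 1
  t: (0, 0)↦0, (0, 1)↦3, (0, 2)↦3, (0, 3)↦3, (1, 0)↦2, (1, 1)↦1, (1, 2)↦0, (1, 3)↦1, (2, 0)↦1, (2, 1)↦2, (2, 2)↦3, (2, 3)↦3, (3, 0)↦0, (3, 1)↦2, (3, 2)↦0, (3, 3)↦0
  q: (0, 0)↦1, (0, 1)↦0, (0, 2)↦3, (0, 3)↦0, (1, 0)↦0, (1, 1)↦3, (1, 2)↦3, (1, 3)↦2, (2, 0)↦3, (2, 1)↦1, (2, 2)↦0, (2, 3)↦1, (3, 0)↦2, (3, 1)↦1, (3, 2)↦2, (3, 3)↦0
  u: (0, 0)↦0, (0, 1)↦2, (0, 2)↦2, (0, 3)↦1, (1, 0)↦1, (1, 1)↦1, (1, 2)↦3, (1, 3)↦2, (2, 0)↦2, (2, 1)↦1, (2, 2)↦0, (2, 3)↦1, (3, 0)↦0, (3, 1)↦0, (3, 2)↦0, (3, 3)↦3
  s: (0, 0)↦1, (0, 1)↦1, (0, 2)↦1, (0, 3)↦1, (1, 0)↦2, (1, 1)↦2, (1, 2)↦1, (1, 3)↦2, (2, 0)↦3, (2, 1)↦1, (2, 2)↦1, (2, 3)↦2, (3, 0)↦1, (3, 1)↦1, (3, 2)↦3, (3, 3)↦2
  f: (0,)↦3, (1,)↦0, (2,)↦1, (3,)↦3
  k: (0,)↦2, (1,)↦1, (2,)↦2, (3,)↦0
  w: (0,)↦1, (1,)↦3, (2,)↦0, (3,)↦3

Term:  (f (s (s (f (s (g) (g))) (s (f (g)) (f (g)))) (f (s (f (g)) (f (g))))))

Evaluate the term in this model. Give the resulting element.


  g = 2
  g = 2
  (s (g) (g)) = s(2, 2) = 1
  (f (s (g) (g))) = f(1,) = 0
  g = 2
  (f (g)) = f(2,) = 1
  g = 2
  (f (g)) = f(2,) = 1
  (s (f (g)) (f (g))) = s(1, 1) = 2
  (s (f (s (g) (g))) (s (f (g)) (f (g)))) = s(0, 2) = 1
  g = 2
  (f (g)) = f(2,) = 1
  g = 2
  (f (g)) = f(2,) = 1
  (s (f (g)) (f (g))) = s(1, 1) = 2
  (f (s (f (g)) (f (g)))) = f(2,) = 1
  (s (s (f (s (g) (g))) (s (f (g)) (f (g)))) (f (s (f (g)) (f (g))))) = s(1, 1) = 2
  (f (s (s (f (s (g) (g))) (s (f (g)) (f (g)))) (f (s (f (g)) (f (g)))))) = f(2,) = 1

value = 1


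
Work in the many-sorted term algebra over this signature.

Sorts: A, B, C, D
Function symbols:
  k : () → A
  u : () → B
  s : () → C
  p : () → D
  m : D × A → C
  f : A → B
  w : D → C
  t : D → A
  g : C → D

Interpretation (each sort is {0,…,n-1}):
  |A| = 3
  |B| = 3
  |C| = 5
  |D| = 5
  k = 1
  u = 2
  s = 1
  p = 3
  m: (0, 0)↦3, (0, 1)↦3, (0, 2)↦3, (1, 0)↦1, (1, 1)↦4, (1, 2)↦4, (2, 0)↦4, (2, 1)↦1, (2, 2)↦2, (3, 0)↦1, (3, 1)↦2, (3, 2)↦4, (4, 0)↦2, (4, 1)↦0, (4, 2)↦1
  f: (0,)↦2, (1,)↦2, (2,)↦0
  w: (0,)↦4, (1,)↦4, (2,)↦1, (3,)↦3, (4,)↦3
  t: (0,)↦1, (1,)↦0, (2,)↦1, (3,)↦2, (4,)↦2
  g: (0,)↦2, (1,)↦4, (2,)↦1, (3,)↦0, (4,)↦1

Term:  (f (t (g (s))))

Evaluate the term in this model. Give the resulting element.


  s = 1
  (g (s)) = g(1,) = 4
  (t (g (s))) = t(4,) = 2
  (f (t (g (s)))) = f(2,) = 0

value = 0


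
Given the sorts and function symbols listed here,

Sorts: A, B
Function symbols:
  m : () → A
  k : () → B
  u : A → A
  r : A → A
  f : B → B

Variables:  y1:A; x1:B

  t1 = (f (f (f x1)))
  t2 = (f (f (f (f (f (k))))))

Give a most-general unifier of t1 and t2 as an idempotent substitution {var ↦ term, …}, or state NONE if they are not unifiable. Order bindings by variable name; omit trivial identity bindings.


{x1 ↦ (f (f (k)))}


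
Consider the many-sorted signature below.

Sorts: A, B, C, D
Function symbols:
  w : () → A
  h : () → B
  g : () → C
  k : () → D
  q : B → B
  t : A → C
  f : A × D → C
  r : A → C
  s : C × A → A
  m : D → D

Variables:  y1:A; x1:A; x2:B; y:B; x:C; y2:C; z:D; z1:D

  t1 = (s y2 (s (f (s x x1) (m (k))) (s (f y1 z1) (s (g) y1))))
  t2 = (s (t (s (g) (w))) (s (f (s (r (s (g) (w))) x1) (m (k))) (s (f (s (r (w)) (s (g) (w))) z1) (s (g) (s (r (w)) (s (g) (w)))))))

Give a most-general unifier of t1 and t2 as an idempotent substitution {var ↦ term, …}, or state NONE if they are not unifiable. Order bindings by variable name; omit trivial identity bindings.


{x ↦ (r (s (g) (w))), y1 ↦ (s (r (w)) (s (g) (w))), y2 ↦ (t (s (g) (w)))}


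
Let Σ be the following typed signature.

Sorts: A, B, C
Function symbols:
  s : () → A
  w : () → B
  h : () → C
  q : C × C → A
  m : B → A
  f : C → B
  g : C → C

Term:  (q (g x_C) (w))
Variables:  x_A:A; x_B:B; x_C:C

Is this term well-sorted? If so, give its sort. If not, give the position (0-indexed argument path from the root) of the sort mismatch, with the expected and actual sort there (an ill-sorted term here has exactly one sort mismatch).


    x_C : C
  (g x_C) : C
  (w) : B
(q (g x_C) (w)) : ✗ arg 1 at [1] has sort B, expected C

ill-sorted at position [1]: expected C, got B


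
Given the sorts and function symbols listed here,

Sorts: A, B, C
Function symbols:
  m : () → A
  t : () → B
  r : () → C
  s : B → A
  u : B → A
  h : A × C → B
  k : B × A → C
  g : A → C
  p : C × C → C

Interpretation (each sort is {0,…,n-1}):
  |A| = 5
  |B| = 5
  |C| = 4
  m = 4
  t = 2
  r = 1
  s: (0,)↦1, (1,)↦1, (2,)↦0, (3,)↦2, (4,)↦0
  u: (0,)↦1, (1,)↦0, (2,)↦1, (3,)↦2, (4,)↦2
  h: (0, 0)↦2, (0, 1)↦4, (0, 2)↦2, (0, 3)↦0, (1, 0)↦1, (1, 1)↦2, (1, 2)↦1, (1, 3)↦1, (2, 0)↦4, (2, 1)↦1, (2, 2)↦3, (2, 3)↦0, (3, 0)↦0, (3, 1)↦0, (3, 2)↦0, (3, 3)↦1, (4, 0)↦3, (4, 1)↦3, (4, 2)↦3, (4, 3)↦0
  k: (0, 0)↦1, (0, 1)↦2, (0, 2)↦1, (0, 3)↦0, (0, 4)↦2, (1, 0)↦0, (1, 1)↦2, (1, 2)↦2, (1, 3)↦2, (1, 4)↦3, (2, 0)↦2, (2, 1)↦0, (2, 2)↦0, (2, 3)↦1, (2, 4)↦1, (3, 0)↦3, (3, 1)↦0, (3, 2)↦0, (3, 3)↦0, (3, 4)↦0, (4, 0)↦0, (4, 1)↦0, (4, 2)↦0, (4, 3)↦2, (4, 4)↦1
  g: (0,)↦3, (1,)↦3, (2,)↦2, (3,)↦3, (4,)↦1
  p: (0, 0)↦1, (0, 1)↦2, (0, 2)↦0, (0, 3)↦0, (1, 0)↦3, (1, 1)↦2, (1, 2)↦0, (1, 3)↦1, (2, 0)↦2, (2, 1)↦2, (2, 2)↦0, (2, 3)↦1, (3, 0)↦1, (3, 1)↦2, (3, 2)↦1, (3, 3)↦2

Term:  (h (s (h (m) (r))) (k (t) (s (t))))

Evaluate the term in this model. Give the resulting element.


value = 3

  m = 4
  r = 1
  (h (m) (r)) = h(4, 1) = 3
  (s (h (m) (r))) = s(3,) = 2
  t = 2
  t = 2
  (s (t)) = s(2,) = 0
  (k (t) (s (t))) = k(2, 0) = 2
  (h (s (h (m) (r))) (k (t) (s (t)))) = h(2, 2) = 3


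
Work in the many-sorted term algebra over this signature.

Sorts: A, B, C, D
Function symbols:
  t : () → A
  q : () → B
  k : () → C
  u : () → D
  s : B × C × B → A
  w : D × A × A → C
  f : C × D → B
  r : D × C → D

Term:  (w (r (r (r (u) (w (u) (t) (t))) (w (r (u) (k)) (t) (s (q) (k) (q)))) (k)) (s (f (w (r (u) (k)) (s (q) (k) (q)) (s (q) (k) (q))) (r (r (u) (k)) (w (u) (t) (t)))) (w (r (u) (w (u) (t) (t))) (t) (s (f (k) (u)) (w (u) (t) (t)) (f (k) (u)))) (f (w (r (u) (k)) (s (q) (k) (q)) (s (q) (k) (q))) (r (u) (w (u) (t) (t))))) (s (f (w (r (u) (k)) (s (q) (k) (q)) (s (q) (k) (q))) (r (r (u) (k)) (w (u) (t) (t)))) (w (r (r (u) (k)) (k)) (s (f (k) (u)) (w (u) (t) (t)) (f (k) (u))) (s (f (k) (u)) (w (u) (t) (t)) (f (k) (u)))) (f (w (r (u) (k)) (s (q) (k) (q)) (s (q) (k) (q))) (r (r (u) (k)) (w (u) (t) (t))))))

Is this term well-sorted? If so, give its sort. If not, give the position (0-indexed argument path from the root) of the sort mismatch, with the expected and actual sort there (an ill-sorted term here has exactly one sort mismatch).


        (u) : D
          (u) : D
          (t) : A
          (t) : A
        (w (u) (t) (t)) : C
      (r (u) (w (u) (t) (t))) : D
          (u) : D
          (k) : C
        (r (u) (k)) : D
        (t) : A
          (q) : B
          (k) : C
          (q) : B
        (s (q) (k) (q)) : A
      (w (r (u) (k)) (t) (s (q) (k) (q))) : C
    (r (r (u) (w (u) (t) (t))) (w (r (u) (k)) (t) (s (q) (k) (q)))) : D
    (k) : C
  (r (r (r (u) (w (u) (t) (t))) (w (r (u) (k)) (t) (s (q) (k) (q)))) (k)) : D
          (u) : D
          (k) : C
        (r (u) (k)) : D
          (q) : B
          (k) : C
          (q) : B
        (s (q) (k) (q)) : A
          (q) : B
          (k) : C
          (q) : B
        (s (q) (k) (q)) : A
      (w (r (u) (k)) (s (q) (k) (q)) (s (q) (k) (q))) : C
          (u) : D
          (k) : C
        (r (u) (k)) : D
          (u) : D
          (t) : A
          (t) : A
        (w (u) (t) (t)) : C
      (r (r (u) (k)) (w (u) (t) (t))) : D
    (f (w (r (u) (k)) (s (q) (k) (q)) (s (q) (k) (q))) (r (r (u) (k)) (w (u) (t) (t)))) : B
        (u) : D
          (u) : D
          (t) : A
          (t) : A
        (w (u) (t) (t)) : C
      (r (u) (w (u) (t) (t))) : D
      (t) : A
          (k) : C
          (u) : D
        (f (k) (u)) : B
          (u) : D
          (t) : A
          (t) : A
        (w (u) (t) (t)) : C
          (k) : C
          (u) : D
        (f (k) (u)) : B
      (s (f (k) (u)) (w (u) (t) (t)) (f (k) (u))) : A
    (w (r (u) (w (u) (t) (t))) (t) (s (f (k) (u)) (w (u) (t) (t)) (f (k) (u)))) : C
          (u) : D
          (k) : C
        (r (u) (k)) : D
          (q) : B
          (k) : C
          (q) : B
        (s (q) (k) (q)) : A
          (q) : B
          (k) : C
          (q) : B
        (s (q) (k) (q)) : A
      (w (r (u) (k)) (s (q) (k) (q)) (s (q) (k) (q))) : C
        (u) : D
          (u) : D
          (t) : A
          (t) : A
        (w (u) (t) (t)) : C
      (r (u) (w (u) (t) (t))) : D
    (f (w (r (u) (k)) (s (q) (k) (q)) (s (q) (k) (q))) (r (u) (w (u) (t) (t)))) : B
  (s (f (w (r (u) (k)) (s (q) (k) (q)) (s (q) (k) (q))) (r (r (u) (k)) (w (u) (t) (t)))) (w (r (u) (w (u) (t) (t))) (t) (s (f (k) (u)) (w (u) (t) (t)) (f (k) (u)))) (f (w (r (u) (k)) (s (q) (k) (q)) (s (q) (k) (q))) (r (u) (w (u) (t) (t))))) : A
          (u) : D
          (k) : C
        (r (u) (k)) : D
          (q) : B
          (k) : C
          (q) : B
        (s (q) (k) (q)) : A
          (q) : B
          (k) : C
          (q) : B
        (s (q) (k) (q)) : A
      (w (r (u) (k)) (s (q) (k) (q)) (s (q) (k) (q))) : C
          (u) : D
          (k) : C
        (r (u) (k)) : D
          (u) : D
          (t) : A
          (t) : A
        (w (u) (t) (t)) : C
      (r (r (u) (k)) (w (u) (t) (t))) : D
    (f (w (r (u) (k)) (s (q) (k) (q)) (s (q) (k) (q))) (r (r (u) (k)) (w (u) (t) (t)))) : B
          (u) : D
          (k) : C
        (r (u) (k)) : D
        (k) : C
      (r (r (u) (k)) (k)) : D
          (k) : C
          (u) : D
        (f (k) (u)) : B
          (u) : D
          (t) : A
          (t) : A
        (w (u) (t) (t)) : C
          (k) : C
          (u) : D
        (f (k) (u)) : B
      (s (f (k) (u)) (w (u) (t) (t)) (f (k) (u))) : A
          (k) : C
          (u) : D
        (f (k) (u)) : B
          (u) : D
          (t) : A
          (t) : A
        (w (u) (t) (t)) : C
          (k) : C
          (u) : D
        (f (k) (u)) : B
      (s (f (k) (u)) (w (u) (t) (t)) (f (k) (u))) : A
    (w (r (r (u) (k)) (k)) (s (f (k) (u)) (w (u) (t) (t)) (f (k) (u))) (s (f (k) (u)) (w (u) (t) (t)) (f (k) (u)))) : C
          (u) : D
          (k) : C
        (r (u) (k)) : D
          (q) : B
          (k) : C
          (q) : B
        (s (q) (k) (q)) : A
          (q) : B
          (k) : C
          (q) : B
        (s (q) (k) (q)) : A
      (w (r (u) (k)) (s (q) (k) (q)) (s (q) (k) (q))) : C
          (u) : D
          (k) : C
        (r (u) (k)) : D
          (u) : D
          (t) : A
          (t) : A
        (w (u) (t) (t)) : C
      (r (r (u) (k)) (w (u) (t) (t))) : D
    (f (w (r (u) (k)) (s (q) (k) (q)) (s (q) (k) (q))) (r (r (u) (k)) (w (u) (t) (t)))) : B
  (s (f (w (r (u) (k)) (s (q) (k) (q)) (s (q) (k) (q))) (r (r (u) (k)) (w (u) (t) (t)))) (w (r (r (u) (k)) (k)) (s (f (k) (u)) (w (u) (t) (t)) (f (k) (u))) (s (f (k) (u)) (w (u) (t) (t)) (f (k) (u)))) (f (w (r (u) (k)) (s (q) (k) (q)) (s (q) (k) (q))) (r (r (u) (k)) (w (u) (t) (t))))) : A
(w (r (r (r (u) (w (u) (t) (t))) (w (r (u) (k)) (t) (s (q) (k) (q)))) (k)) (s (f (w (r (u) (k)) (s (q) (k) (q)) (s (q) (k) (q))) (r (r (u) (k)) (w (u) (t) (t)))) (w (r (u) (w (u) (t) (t))) (t) (s (f (k) (u)) (w (u) (t) (t)) (f (k) (u)))) (f (w (r (u) (k)) (s (q) (k) (q)) (s (q) (k) (q))) (r (u) (w (u) (t) (t))))) (s (f (w (r (u) (k)) (s (q) (k) (q)) (s (q) (k) (q))) (r (r (u) (k)) (w (u) (t) (t)))) (w (r (r (u) (k)) (k)) (s (f (k) (u)) (w (u) (t) (t)) (f (k) (u))) (s (f (k) (u)) (w (u) (t) (t)) (f (k) (u)))) (f (w (r (u) (k)) (s (q) (k) (q)) (s (q) (k) (q))) (r (r (u) (k)) (w (u) (t) (t)))))) : C

well-sorted; sort = C


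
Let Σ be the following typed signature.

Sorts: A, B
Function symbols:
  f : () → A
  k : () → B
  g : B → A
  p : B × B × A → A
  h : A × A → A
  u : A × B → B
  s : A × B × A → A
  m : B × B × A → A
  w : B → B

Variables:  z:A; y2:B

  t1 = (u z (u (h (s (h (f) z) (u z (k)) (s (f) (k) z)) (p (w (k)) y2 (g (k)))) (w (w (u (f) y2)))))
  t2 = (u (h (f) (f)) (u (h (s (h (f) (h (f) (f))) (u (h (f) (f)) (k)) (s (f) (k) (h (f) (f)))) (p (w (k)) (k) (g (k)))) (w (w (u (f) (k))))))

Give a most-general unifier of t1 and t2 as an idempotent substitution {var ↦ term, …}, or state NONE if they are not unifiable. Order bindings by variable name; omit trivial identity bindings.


{y2 ↦ (k), z ↦ (h (f) (f))}


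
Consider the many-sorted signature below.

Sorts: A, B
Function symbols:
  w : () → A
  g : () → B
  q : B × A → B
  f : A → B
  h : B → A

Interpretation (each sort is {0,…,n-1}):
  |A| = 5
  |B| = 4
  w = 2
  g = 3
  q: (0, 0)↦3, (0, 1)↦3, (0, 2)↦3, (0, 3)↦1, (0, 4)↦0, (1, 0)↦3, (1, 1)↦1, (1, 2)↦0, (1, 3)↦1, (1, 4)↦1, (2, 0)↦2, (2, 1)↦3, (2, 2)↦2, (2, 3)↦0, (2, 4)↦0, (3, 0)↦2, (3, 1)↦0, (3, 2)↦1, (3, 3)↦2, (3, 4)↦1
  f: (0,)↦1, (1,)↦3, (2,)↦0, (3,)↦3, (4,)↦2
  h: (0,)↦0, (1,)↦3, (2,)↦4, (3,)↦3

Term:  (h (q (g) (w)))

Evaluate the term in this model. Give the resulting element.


  g = 3
  w = 2
  (q (g) (w)) = q(3, 2) = 1
  (h (q (g) (w))) = h(1,) = 3

value = 3


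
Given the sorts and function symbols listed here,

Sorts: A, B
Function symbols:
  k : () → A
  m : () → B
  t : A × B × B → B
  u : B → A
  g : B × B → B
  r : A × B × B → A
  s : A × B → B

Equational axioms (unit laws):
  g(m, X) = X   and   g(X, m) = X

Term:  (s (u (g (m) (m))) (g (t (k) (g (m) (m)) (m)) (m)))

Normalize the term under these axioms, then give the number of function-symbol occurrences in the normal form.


size = 7

1. (s (u (g (m) (m))) (g (t (k) (g (m) (m)) (m)) (m)))  →  (s (u (m)) (g (t (k) (g (m) (m)) (m)) (m)))
2. (s (u (m)) (g (t (k) (g (m) (m)) (m)) (m)))  →  (s (u (m)) (t (k) (g (m) (m)) (m)))
3. (s (u (m)) (t (k) (g (m) (m)) (m)))  →  (s (u (m)) (t (k) (m) (m)))
normal form: (s (u (m)) (t (k) (m) (m)))


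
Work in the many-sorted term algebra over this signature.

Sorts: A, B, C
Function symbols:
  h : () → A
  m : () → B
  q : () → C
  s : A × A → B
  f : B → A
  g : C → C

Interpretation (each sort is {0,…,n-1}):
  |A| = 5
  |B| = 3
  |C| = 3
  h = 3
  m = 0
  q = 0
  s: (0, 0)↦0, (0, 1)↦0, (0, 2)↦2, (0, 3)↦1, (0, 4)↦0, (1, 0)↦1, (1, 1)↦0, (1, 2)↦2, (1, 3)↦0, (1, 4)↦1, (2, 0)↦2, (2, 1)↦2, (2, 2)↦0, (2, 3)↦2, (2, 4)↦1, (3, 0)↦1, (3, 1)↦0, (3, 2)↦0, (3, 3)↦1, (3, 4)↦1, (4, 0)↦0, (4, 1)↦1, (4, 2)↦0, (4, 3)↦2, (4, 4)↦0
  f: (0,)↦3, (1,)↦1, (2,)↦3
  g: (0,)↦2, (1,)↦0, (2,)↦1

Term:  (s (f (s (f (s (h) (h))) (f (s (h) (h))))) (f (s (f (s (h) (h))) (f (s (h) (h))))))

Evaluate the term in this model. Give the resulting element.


  h = 3
  h = 3
  (s (h) (h)) = s(3, 3) = 1
  (f (s (h) (h))) = f(1,) = 1
  h = 3
  h = 3
  (s (h) (h)) = s(3, 3) = 1
  (f (s (h) (h))) = f(1,) = 1
  (s (f (s (h) (h))) (f (s (h) (h)))) = s(1, 1) = 0
  (f (s (f (s (h) (h))) (f (s (h) (h))))) = f(0,) = 3
  h = 3
  h = 3
  (s (h) (h)) = s(3, 3) = 1
  (f (s (h) (h))) = f(1,) = 1
  h = 3
  h = 3
  (s (h) (h)) = s(3, 3) = 1
  (f (s (h) (h))) = f(1,) = 1
  (s (f (s (h) (h))) (f (s (h) (h)))) = s(1, 1) = 0
  (f (s (f (s (h) (h))) (f (s (h) (h))))) = f(0,) = 3
  (s (f (s (f (s (h) (h))) (f (s (h) (h))))) (f (s (f (s (h) (h))) (f (s (h) (h)))))) = s(3, 3) = 1

value = 1


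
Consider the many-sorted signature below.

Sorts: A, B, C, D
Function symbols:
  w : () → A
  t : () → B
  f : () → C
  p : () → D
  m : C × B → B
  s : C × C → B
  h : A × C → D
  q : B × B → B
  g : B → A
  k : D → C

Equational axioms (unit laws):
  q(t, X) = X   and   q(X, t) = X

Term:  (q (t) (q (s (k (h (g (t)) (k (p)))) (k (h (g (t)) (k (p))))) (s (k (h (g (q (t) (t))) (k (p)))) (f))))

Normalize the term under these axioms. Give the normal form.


1. (q (t) (q (s (k (h (g (t)) (k (p)))) (k (h (g (t)) (k (p))))) (s (k (h (g (q (t) (t))) (k (p)))) (f))))  →  (q (s (k (h (g (t)) (k (p)))) (k (h (g (t)) (k (p))))) (s (k (h (g (q (t) (t))) (k (p)))) (f)))
2. (q (s (k (h (g (t)) (k (p)))) (k (h (g (t)) (k (p))))) (s (k (h (g (q (t) (t))) (k (p)))) (f)))  →  (q (s (k (h (g (t)) (k (p)))) (k (h (g (t)) (k (p))))) (s (k (h (g (t)) (k (p)))) (f)))

normal form = (q (s (k (h (g (t)) (k (p)))) (k (h (g (t)) (k (p))))) (s (k (h (g (t)) (k (p)))) (f)))


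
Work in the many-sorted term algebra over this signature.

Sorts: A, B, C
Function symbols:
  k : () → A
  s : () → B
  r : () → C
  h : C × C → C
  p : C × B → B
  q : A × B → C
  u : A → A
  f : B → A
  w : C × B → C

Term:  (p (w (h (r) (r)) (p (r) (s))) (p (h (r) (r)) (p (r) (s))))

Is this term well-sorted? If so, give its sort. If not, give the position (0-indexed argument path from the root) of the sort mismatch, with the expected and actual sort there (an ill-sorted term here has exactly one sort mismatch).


      (r) : C
      (r) : C
    (h (r) (r)) : C
      (r) : C
      (s) : B
    (p (r) (s)) : B
  (w (h (r) (r)) (p (r) (s))) : C
      (r) : C
      (r) : C
    (h (r) (r)) : C
      (r) : C
      (s) : B
    (p (r) (s)) : B
  (p (h (r) (r)) (p (r) (s))) : B
(p (w (h (r) (r)) (p (r) (s))) (p (h (r) (r)) (p (r) (s)))) : B

well-sorted; sort = B


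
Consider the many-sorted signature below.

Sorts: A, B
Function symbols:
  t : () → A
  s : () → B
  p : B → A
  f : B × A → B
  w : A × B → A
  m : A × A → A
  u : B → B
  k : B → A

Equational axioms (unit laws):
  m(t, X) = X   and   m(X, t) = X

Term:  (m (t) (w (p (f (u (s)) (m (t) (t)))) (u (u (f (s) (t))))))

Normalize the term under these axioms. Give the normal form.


1. (m (t) (w (p (f (u (s)) (m (t) (t)))) (u (u (f (s) (t))))))  →  (w (p (f (u (s)) (m (t) (t)))) (u (u (f (s) (t)))))
2. (w (p (f (u (s)) (m (t) (t)))) (u (u (f (s) (t)))))  →  (w (p (f (u (s)) (t))) (u (u (f (s) (t)))))

normal form = (w (p (f (u (s)) (t))) (u (u (f (s) (t)))))


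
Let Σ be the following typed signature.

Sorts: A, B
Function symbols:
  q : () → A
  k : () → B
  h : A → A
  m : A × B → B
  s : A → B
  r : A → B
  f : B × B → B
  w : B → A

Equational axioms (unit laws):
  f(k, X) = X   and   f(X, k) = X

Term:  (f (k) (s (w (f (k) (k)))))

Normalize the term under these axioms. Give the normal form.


1. (f (k) (s (w (f (k) (k)))))  →  (s (w (f (k) (k))))
2. (s (w (f (k) (k))))  →  (s (w (k)))

normal form = (s (w (k)))


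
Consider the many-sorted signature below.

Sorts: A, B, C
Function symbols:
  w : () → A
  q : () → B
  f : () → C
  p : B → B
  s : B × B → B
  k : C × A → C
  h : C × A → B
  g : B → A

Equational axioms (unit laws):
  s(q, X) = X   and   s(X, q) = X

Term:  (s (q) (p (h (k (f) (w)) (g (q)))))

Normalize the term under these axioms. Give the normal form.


normal form = (p (h (k (f) (w)) (g (q))))

1. (s (q) (p (h (k (f) (w)) (g (q)))))  →  (p (h (k (f) (w)) (g (q))))


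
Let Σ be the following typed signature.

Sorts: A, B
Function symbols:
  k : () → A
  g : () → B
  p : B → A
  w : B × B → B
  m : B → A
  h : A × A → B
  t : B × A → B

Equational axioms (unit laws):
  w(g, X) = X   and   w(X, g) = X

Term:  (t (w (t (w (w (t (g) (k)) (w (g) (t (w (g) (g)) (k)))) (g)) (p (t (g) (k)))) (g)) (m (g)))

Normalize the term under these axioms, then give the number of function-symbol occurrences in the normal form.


size = 15

1. (t (w (t (w (w (t (g) (k)) (w (g) (t (w (g) (g)) (k)))) (g)) (p (t (g) (k)))) (g)) (m (g)))  →  (t (t (w (w (t (g) (k)) (w (g) (t (w (g) (g)) (k)))) (g)) (p (t (g) (k)))) (m (g)))
2. (t (t (w (w (t (g) (k)) (w (g) (t (w (g) (g)) (k)))) (g)) (p (t (g) (k)))) (m (g)))  →  (t (t (w (t (g) (k)) (w (g) (t (w (g) (g)) (k)))) (p (t (g) (k)))) (m (g)))
3. (t (t (w (t (g) (k)) (w (g) (t (w (g) (g)) (k)))) (p (t (g) (k)))) (m (g)))  →  (t (t (w (t (g) (k)) (t (w (g) (g)) (k))) (p (t (g) (k)))) (m (g)))
4. (t (t (w (t (g) (k)) (t (w (g) (g)) (k))) (p (t (g) (k)))) (m (g)))  →  (t (t (w (t (g) (k)) (t (g) (k))) (p (t (g) (k)))) (m (g)))
normal form: (t (t (w (t (g) (k)) (t (g) (k))) (p (t (g) (k)))) (m (g)))


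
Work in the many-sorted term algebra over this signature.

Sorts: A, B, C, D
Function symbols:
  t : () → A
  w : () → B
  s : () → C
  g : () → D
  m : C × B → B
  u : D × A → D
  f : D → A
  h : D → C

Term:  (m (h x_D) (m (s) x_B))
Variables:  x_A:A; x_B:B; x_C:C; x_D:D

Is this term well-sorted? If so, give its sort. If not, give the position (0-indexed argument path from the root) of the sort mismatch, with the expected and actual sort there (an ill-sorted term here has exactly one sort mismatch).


well-sorted; sort = B

    x_D : D
  (h x_D) : C
    (s) : C
    x_B : B
  (m (s) x_B) : B
(m (h x_D) (m (s) x_B)) : B


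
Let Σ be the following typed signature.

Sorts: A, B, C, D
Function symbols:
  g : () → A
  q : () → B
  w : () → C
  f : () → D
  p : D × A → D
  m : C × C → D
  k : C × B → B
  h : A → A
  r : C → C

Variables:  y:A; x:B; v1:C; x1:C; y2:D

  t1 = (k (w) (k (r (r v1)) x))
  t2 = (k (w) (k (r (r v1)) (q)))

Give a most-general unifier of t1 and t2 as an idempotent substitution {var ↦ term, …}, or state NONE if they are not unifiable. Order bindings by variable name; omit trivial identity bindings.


{x ↦ (q)}


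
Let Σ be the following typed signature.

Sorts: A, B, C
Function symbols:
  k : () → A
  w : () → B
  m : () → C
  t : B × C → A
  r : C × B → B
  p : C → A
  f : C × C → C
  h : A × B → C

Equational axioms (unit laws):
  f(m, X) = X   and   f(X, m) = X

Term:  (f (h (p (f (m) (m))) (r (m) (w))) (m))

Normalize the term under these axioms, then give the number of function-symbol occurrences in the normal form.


1. (f (h (p (f (m) (m))) (r (m) (w))) (m))  →  (h (p (f (m) (m))) (r (m) (w)))
2. (h (p (f (m) (m))) (r (m) (w)))  →  (h (p (m)) (r (m) (w)))
normal form: (h (p (m)) (r (m) (w)))

size = 6


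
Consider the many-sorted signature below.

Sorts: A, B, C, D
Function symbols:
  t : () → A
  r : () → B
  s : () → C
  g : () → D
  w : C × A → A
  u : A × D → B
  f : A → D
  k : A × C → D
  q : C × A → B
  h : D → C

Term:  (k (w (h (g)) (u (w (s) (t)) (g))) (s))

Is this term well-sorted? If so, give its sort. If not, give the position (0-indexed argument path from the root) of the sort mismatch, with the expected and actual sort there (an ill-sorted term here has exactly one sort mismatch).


      (g) : D
    (h (g)) : C
        (s) : C
        (t) : A
      (w (s) (t)) : A
      (g) : D
    (u (w (s) (t)) (g)) : B
  (w (h (g)) (u (w (s) (t)) (g))) : ✗ arg 1 at [0, 1] has sort B, expected A
  (s) : C

ill-sorted at position [0, 1]: expected A, got B


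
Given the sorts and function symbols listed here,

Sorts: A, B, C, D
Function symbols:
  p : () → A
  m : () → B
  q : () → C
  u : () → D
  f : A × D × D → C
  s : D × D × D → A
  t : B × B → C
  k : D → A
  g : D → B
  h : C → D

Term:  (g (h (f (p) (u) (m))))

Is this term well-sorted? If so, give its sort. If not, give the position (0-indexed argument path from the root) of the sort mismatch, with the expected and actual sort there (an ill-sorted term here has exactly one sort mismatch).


      (p) : A
      (u) : D
      (m) : B
    (f (p) (u) (m)) : ✗ arg 2 at [0, 0, 2] has sort B, expected D

ill-sorted at position [0, 0, 2]: expected D, got B


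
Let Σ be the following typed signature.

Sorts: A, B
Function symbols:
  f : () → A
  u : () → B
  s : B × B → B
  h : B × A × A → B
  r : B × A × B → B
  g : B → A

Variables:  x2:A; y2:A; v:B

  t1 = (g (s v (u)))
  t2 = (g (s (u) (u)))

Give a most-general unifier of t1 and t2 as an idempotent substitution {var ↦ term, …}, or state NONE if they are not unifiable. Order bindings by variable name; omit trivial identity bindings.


{v ↦ (u)}


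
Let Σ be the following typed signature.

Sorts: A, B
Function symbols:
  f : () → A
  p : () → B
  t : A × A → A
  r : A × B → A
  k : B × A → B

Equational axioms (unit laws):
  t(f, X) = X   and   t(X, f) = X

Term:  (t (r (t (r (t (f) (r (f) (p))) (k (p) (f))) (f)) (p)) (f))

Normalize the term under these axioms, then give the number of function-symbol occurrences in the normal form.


1. (t (r (t (r (t (f) (r (f) (p))) (k (p) (f))) (f)) (p)) (f))  →  (r (t (r (t (f) (r (f) (p))) (k (p) (f))) (f)) (p))
2. (r (t (r (t (f) (r (f) (p))) (k (p) (f))) (f)) (p))  →  (r (r (t (f) (r (f) (p))) (k (p) (f))) (p))
3. (r (r (t (f) (r (f) (p))) (k (p) (f))) (p))  →  (r (r (r (f) (p)) (k (p) (f))) (p))
normal form: (r (r (r (f) (p)) (k (p) (f))) (p))

size = 9


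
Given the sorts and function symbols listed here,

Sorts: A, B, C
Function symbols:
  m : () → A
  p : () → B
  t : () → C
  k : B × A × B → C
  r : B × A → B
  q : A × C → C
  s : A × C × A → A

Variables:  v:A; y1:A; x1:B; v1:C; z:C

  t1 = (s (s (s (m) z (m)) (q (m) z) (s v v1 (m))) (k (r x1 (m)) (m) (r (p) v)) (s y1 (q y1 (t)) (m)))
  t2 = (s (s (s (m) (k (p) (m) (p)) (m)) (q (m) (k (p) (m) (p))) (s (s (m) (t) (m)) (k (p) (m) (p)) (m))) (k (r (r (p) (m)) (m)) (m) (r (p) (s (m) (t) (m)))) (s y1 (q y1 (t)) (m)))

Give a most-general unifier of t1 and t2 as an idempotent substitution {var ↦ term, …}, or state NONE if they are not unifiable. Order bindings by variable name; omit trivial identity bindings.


{v ↦ (s (m) (t) (m)), v1 ↦ (k (p) (m) (p)), x1 ↦ (r (p) (m)), z ↦ (k (p) (m) (p))}


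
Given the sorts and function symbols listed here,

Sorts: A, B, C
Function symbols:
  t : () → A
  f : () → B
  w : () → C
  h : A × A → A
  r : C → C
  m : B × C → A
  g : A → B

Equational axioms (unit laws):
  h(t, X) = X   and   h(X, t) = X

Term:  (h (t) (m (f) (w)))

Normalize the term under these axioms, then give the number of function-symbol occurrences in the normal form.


1. (h (t) (m (f) (w)))  →  (m (f) (w))
normal form: (m (f) (w))

size = 3


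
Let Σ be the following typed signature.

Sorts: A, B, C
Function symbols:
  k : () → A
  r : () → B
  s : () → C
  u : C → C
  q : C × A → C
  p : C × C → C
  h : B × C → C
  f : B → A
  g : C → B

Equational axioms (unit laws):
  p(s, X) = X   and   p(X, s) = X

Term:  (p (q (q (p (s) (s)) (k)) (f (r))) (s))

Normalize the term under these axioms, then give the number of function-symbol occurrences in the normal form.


1. (p (q (q (p (s) (s)) (k)) (f (r))) (s))  →  (q (q (p (s) (s)) (k)) (f (r)))
2. (q (q (p (s) (s)) (k)) (f (r)))  →  (q (q (s) (k)) (f (r)))
normal form: (q (q (s) (k)) (f (r)))

size = 6


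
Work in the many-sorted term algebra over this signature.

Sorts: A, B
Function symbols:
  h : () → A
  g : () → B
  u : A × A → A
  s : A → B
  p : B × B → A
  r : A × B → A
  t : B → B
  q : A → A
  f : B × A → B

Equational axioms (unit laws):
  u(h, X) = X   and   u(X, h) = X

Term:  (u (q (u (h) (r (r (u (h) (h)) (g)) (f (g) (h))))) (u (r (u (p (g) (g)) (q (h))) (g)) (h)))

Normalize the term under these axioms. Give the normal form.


1. (u (q (u (h) (r (r (u (h) (h)) (g)) (f (g) (h))))) (u (r (u (p (g) (g)) (q (h))) (g)) (h)))  →  (u (q (r (r (u (h) (h)) (g)) (f (g) (h)))) (u (r (u (p (g) (g)) (q (h))) (g)) (h)))
2. (u (q (r (r (u (h) (h)) (g)) (f (g) (h)))) (u (r (u (p (g) (g)) (q (h))) (g)) (h)))  →  (u (q (r (r (h) (g)) (f (g) (h)))) (u (r (u (p (g) (g)) (q (h))) (g)) (h)))
3. (u (q (r (r (h) (g)) (f (g) (h)))) (u (r (u (p (g) (g)) (q (h))) (g)) (h)))  →  (u (q (r (r (h) (g)) (f (g) (h)))) (r (u (p (g) (g)) (q (h))) (g)))

normal form = (u (q (r (r (h) (g)) (f (g) (h)))) (r (u (p (g) (g)) (q (h))) (g)))


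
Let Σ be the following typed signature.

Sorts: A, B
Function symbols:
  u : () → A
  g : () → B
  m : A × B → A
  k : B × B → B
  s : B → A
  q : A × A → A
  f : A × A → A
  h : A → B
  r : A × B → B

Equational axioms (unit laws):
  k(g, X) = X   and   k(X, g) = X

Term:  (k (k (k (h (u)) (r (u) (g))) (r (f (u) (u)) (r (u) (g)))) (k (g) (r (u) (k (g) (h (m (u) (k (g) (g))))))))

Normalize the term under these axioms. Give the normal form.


normal form = (k (k (k (h (u)) (r (u) (g))) (r (f (u) (u)) (r (u) (g)))) (r (u) (h (m (u) (g)))))

1. (k (k (k (h (u)) (r (u) (g))) (r (f (u) (u)) (r (u) (g)))) (k (g) (r (u) (k (g) (h (m (u) (k (g) (g))))))))  →  (k (k (k (h (u)) (r (u) (g))) (r (f (u) (u)) (r (u) (g)))) (r (u) (k (g) (h (m (u) (k (g) (g)))))))
2. (k (k (k (h (u)) (r (u) (g))) (r (f (u) (u)) (r (u) (g)))) (r (u) (k (g) (h (m (u) (k (g) (g)))))))  →  (k (k (k (h (u)) (r (u) (g))) (r (f (u) (u)) (r (u) (g)))) (r (u) (h (m (u) (k (g) (g))))))
3. (k (k (k (h (u)) (r (u) (g))) (r (f (u) (u)) (r (u) (g)))) (r (u) (h (m (u) (k (g) (g))))))  →  (k (k (k (h (u)) (r (u) (g))) (r (f (u) (u)) (r (u) (g)))) (r (u) (h (m (u) (g)))))


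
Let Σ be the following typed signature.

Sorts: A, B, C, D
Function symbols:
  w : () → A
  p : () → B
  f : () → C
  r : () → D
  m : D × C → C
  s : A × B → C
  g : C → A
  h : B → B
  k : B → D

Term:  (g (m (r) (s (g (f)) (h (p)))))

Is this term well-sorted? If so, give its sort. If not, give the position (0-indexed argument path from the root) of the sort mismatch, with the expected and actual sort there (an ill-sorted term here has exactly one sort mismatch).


well-sorted; sort = A

    (r) : D
        (f) : C
      (g (f)) : A
        (p) : B
      (h (p)) : B
    (s (g (f)) (h (p))) : C
  (m (r) (s (g (f)) (h (p)))) : C
(g (m (r) (s (g (f)) (h (p))))) : A


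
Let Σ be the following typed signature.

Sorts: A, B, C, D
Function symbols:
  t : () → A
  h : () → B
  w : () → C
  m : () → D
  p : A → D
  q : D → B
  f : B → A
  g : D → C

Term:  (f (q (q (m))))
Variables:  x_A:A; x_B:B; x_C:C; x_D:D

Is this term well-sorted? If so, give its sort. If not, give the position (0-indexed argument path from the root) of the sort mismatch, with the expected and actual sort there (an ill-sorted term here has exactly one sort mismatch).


ill-sorted at position [0, 0]: expected D, got B

      (m) : D
    (q (m)) : B
  (q (q (m))) : ✗ arg 0 at [0, 0] has sort B, expected D


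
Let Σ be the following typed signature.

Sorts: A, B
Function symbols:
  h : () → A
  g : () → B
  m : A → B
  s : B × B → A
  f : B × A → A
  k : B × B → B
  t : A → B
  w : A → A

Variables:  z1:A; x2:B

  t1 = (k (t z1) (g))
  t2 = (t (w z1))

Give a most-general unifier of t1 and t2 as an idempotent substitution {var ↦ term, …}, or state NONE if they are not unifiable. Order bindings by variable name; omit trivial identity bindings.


NONE (not unifiable)

head clash or occurs-check failure — not unifiable


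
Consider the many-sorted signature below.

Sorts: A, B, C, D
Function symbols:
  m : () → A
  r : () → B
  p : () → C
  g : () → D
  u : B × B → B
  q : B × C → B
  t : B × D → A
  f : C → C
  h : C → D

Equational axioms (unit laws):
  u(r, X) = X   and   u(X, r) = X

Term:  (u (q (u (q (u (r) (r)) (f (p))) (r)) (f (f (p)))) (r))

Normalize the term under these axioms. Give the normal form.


normal form = (q (q (r) (f (p))) (f (f (p))))

1. (u (q (u (q (u (r) (r)) (f (p))) (r)) (f (f (p)))) (r))  →  (q (u (q (u (r) (r)) (f (p))) (r)) (f (f (p))))
2. (q (u (q (u (r) (r)) (f (p))) (r)) (f (f (p))))  →  (q (q (u (r) (r)) (f (p))) (f (f (p))))
3. (q (q (u (r) (r)) (f (p))) (f (f (p))))  →  (q (q (r) (f (p))) (f (f (p))))


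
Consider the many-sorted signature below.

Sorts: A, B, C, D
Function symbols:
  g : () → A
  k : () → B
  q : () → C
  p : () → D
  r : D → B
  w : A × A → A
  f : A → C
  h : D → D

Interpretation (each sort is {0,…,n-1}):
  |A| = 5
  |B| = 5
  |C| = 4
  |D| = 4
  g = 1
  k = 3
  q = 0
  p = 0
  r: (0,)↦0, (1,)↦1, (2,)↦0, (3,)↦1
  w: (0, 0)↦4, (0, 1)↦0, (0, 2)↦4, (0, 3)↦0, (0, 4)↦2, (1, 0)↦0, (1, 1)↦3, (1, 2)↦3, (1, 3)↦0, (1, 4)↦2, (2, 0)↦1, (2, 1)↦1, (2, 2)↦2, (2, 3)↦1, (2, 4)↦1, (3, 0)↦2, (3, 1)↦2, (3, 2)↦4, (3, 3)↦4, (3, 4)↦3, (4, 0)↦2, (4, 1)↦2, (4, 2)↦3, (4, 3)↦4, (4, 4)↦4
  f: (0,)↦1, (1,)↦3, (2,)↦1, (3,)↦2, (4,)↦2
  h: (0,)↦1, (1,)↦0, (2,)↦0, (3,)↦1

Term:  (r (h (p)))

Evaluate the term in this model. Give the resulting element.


value = 1

  p = 0
  (h (p)) = h(0,) = 1
  (r (h (p))) = r(1,) = 1


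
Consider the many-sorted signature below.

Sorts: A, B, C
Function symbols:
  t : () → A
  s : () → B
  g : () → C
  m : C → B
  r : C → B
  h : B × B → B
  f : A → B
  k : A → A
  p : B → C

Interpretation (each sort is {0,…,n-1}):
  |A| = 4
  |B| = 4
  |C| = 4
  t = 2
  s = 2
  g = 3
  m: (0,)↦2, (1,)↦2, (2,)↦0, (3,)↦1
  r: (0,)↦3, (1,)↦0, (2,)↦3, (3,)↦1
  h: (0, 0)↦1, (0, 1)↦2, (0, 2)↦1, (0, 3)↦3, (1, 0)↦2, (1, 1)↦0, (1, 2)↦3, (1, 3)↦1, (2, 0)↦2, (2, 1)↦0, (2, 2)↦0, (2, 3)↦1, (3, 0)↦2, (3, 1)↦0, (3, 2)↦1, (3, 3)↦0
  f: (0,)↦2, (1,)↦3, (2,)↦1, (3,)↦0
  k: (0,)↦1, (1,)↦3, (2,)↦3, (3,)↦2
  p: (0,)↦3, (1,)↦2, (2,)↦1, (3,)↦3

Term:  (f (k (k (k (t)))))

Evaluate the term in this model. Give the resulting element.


value = 0

  t = 2
  (k (t)) = k(2,) = 3
  (k (k (t))) = k(3,) = 2
  (k (k (k (t)))) = k(2,) = 3
  (f (k (k (k (t))))) = f(3,) = 0


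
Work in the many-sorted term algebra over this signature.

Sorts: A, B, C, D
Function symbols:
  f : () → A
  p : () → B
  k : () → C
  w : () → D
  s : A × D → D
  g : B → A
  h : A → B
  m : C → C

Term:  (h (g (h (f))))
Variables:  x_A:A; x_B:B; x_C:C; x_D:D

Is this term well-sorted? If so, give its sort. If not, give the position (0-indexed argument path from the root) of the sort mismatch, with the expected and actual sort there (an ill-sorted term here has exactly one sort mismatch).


      (f) : A
    (h (f)) : B
  (g (h (f))) : A
(h (g (h (f)))) : B

well-sorted; sort = B


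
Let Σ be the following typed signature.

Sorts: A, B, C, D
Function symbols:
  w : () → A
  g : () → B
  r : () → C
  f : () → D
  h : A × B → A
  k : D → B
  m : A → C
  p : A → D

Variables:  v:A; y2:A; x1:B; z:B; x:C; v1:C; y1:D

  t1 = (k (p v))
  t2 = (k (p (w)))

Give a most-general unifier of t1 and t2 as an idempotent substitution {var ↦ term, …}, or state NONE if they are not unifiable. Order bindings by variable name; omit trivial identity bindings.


{v ↦ (w)}


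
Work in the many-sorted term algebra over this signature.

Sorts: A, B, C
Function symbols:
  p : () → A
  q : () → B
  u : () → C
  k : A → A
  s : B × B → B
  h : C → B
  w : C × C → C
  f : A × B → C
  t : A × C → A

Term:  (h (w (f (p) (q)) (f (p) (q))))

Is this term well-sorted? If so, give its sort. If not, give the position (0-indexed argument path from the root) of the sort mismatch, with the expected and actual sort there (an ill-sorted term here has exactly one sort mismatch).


      (p) : A
      (q) : B
    (f (p) (q)) : C
      (p) : A
      (q) : B
    (f (p) (q)) : C
  (w (f (p) (q)) (f (p) (q))) : C
(h (w (f (p) (q)) (f (p) (q)))) : B

well-sorted; sort = B


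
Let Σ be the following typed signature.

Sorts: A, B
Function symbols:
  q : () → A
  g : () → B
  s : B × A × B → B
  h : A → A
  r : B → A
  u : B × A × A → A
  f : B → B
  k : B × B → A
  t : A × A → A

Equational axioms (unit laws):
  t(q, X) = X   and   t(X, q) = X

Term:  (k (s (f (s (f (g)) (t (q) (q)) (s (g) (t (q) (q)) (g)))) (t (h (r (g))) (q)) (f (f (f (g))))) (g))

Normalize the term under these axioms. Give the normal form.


1. (k (s (f (s (f (g)) (t (q) (q)) (s (g) (t (q) (q)) (g)))) (t (h (r (g))) (q)) (f (f (f (g))))) (g))  →  (k (s (f (s (f (g)) (q) (s (g) (t (q) (q)) (g)))) (t (h (r (g))) (q)) (f (f (f (g))))) (g))
2. (k (s (f (s (f (g)) (q) (s (g) (t (q) (q)) (g)))) (t (h (r (g))) (q)) (f (f (f (g))))) (g))  →  (k (s (f (s (f (g)) (q) (s (g) (q) (g)))) (t (h (r (g))) (q)) (f (f (f (g))))) (g))
3. (k (s (f (s (f (g)) (q) (s (g) (q) (g)))) (t (h (r (g))) (q)) (f (f (f (g))))) (g))  →  (k (s (f (s (f (g)) (q) (s (g) (q) (g)))) (h (r (g))) (f (f (f (g))))) (g))

normal form = (k (s (f (s (f (g)) (q) (s (g) (q) (g)))) (h (r (g))) (f (f (f (g))))) (g))


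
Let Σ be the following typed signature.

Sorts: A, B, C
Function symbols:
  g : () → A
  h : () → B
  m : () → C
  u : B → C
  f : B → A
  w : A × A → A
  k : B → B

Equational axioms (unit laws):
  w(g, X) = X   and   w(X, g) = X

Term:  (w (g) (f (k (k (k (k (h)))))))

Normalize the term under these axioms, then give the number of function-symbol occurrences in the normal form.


1. (w (g) (f (k (k (k (k (h)))))))  →  (f (k (k (k (k (h))))))
normal form: (f (k (k (k (k (h))))))

size = 6


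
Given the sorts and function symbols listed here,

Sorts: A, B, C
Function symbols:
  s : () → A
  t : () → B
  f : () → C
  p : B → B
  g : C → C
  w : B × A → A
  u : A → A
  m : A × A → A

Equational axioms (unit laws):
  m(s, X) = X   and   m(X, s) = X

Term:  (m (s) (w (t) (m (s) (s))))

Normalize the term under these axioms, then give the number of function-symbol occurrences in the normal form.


size = 3

1. (m (s) (w (t) (m (s) (s))))  →  (w (t) (m (s) (s)))
2. (w (t) (m (s) (s)))  →  (w (t) (s))
normal form: (w (t) (s))


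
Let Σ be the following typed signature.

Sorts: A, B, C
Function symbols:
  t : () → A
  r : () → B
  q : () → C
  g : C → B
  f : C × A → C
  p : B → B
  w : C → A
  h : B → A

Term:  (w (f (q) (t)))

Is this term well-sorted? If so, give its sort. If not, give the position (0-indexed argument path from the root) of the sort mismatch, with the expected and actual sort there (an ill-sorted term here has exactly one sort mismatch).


well-sorted; sort = A

    (q) : C
    (t) : A
  (f (q) (t)) : C
(w (f (q) (t))) : A


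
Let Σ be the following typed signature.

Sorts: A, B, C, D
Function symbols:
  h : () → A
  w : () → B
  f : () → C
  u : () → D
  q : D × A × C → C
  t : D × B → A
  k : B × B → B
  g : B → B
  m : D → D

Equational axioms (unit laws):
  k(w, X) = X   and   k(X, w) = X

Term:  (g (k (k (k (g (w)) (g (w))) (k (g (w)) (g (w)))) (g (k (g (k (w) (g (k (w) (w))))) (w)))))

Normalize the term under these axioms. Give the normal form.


1. (g (k (k (k (g (w)) (g (w))) (k (g (w)) (g (w)))) (g (k (g (k (w) (g (k (w) (w))))) (w)))))  →  (g (k (k (k (g (w)) (g (w))) (k (g (w)) (g (w)))) (g (g (k (w) (g (k (w) (w))))))))
2. (g (k (k (k (g (w)) (g (w))) (k (g (w)) (g (w)))) (g (g (k (w) (g (k (w) (w))))))))  →  (g (k (k (k (g (w)) (g (w))) (k (g (w)) (g (w)))) (g (g (g (k (w) (w)))))))
3. (g (k (k (k (g (w)) (g (w))) (k (g (w)) (g (w)))) (g (g (g (k (w) (w)))))))  →  (g (k (k (k (g (w)) (g (w))) (k (g (w)) (g (w)))) (g (g (g (w))))))

normal form = (g (k (k (k (g (w)) (g (w))) (k (g (w)) (g (w)))) (g (g (g (w))))))


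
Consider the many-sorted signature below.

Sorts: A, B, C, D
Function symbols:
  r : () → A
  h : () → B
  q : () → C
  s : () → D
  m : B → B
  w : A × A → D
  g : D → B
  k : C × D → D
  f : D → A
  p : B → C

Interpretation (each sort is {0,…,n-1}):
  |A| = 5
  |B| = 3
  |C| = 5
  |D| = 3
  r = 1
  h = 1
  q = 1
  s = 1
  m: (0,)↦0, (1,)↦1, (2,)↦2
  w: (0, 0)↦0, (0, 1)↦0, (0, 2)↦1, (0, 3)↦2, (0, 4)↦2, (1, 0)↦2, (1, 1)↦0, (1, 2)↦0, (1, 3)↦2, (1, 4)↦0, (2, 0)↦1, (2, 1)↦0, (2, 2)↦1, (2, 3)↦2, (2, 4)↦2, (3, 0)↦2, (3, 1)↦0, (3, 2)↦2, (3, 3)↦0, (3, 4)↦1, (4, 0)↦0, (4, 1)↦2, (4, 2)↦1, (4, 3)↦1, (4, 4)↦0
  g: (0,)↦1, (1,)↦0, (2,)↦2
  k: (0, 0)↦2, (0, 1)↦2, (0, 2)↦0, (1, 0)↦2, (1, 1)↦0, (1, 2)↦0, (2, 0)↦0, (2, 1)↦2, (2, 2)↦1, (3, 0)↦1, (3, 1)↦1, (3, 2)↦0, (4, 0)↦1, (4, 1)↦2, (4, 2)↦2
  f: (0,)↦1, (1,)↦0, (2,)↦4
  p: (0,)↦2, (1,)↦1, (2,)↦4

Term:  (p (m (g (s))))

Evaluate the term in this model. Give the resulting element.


  s = 1
  (g (s)) = g(1,) = 0
  (m (g (s))) = m(0,) = 0
  (p (m (g (s)))) = p(0,) = 2

value = 2
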